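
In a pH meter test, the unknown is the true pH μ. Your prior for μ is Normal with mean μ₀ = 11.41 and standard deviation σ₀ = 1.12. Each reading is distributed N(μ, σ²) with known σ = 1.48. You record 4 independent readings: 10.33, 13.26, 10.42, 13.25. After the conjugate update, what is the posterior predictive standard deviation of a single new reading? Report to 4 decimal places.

For Normal data with known variance σ², a Normal(μ₀, σ₀²) prior on μ is conjugate. Posterior precision = 1/σ₀² + n/σ²; posterior mean is the precision-weighted average of μ₀ and x̄.
σ₀² = 1.12² = 1.2544, σ² = 1.48² = 2.1904; σ² + n·σ₀² = 2.1904 + 4·1.2544 = 7.208.
Posterior precision = 1/σ₀² + n/σ² = 1/1.2544 + 4/2.1904 = (σ² + n·σ₀²)/(σ₀²σ²) = 7.208/(1.2544·2.1904); posterior variance σₙ² = σ₀²σ²/(σ² + n·σ₀²) = 1.2544·2.1904/7.208 = 0.381193.
Predictive variance for one new observation = σₙ² + σ² = 1.2544·2.1904/7.208 + 2.1904 = σ²·(σ₀² + 7.208)/7.208 = 2.1904·8.4624/7.208 = 2.571593; SD = √(2.1904·8.4624/7.208) = 1.6036.

1.6036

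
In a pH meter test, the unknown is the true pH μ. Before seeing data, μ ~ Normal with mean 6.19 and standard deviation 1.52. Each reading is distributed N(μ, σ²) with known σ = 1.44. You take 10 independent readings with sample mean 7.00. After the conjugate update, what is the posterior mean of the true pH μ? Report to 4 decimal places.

For Normal data with known variance σ², a Normal(μ₀, σ₀²) prior on μ is conjugate. Posterior precision = 1/σ₀² + n/σ²; posterior mean is the precision-weighted average of μ₀ and x̄.
n·x̄ = 10·7.00 = 70.
σ₀² = 1.52² = 2.3104, σ² = 1.44² = 2.0736; σ² + n·σ₀² = 2.0736 + 10·2.3104 = 25.1776.
Posterior mean = (μ₀/σ₀² + n·x̄/σ²)/(1/σ₀² + n/σ²) = (σ²·μ₀ + σ₀²·n·x̄)/(σ² + n·σ₀²) = (2.0736·6.19 + 2.3104·70)/25.1776 = 174.563584/25.1776 = 6.9333.

6.9333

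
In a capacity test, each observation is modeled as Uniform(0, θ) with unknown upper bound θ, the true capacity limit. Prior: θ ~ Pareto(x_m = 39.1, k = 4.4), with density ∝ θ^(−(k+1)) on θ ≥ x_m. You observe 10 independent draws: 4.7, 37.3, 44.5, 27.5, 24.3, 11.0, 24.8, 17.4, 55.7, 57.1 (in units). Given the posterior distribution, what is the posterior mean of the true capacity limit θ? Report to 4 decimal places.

61.3612

A Pareto(scale x_m, shape k) prior on the upper bound θ of Uniform(0, θ) is conjugate: posterior is Pareto(max(x_m, max xᵢ), k + n).
Sample maximum = 57.1; prior scale x_m = 39.1 → posterior scale = max = 57.1.
Posterior shape = 4.4 + 10 = 14.4.
E[θ|data] = k·x_m/(k−1) = 14.4·57.1/13.4 = 61.3612.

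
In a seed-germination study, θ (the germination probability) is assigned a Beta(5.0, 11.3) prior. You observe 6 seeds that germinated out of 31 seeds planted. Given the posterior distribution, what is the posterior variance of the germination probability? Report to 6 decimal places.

The Beta prior is conjugate to a Binomial/Bernoulli likelihood; the update adds successes to α and failures to β.
Posterior: Beta(α+k, β+n−k) = Beta(5.0+6, 11.3+25) = Beta(11.0, 36.3).
Var = αβ/((α+β)²(α+β+1)) = 11.0·36.3/(47.3²·48.3) = 0.003695.

0.003695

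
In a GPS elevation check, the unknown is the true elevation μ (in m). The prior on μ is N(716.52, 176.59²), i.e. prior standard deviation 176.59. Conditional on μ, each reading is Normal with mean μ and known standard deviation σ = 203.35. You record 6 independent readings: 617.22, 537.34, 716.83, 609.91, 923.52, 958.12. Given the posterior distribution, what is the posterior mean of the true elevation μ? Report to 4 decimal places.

725.2314

For Normal data with known variance σ², a Normal(μ₀, σ₀²) prior on μ is conjugate. Posterior precision = 1/σ₀² + n/σ²; posterior mean is the precision-weighted average of μ₀ and x̄.
Σxᵢ = 617.22 + 537.34 + 716.83 + 609.91 + 923.52 + 958.12 = 4362.94, so n·x̄ = 4362.94.
σ₀² = 176.59² = 31184.0281, σ² = 203.35² = 41351.2225; σ² + n·σ₀² = 41351.2225 + 6·31184.0281 = 228455.3911.
Posterior mean = (μ₀/σ₀² + n·x̄/σ²)/(1/σ₀² + n/σ²) = (σ²·μ₀ + σ₀²·n·x̄)/(σ² + n·σ₀²) = (41351.2225·716.52 + 31184.0281·4362.94)/228455.3911 = 165683021.504314/228455.3911 = 725.2314.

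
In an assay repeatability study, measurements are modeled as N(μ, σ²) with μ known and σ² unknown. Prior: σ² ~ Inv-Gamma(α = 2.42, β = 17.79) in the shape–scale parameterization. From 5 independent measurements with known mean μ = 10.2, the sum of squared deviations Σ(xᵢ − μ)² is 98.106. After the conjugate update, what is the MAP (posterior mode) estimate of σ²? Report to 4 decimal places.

With known mean μ and an Inverse-Gamma(α, β) prior on σ², the Normal likelihood is conjugate: posterior is Inv-Gamma(α + n/2, β + Σ(xᵢ−μ)²/2).
Posterior: Inv-Gamma(2.42 + 5/2, 17.79 + 98.106/2) = Inv-Gamma(4.92, 66.8430).
Mode = β/(α+1) = 66.8430/5.92 = 11.2910.

11.2910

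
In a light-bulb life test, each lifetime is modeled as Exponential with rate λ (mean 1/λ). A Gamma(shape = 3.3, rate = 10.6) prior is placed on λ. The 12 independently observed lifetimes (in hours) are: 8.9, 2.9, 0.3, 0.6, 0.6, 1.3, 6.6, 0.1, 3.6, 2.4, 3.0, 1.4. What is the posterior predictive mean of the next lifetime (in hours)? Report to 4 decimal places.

With a Gamma(shape α, rate β) prior on the exponential rate λ, the posterior after n observations with total T = Σxᵢ is Gamma(α+n, β+T).
Sum of observations T = 31.7 hours; n = 12.
Posterior: Gamma(3.3+12, 10.6+31.7) = Gamma(15.3, 42.3).
The predictive distribution for the next observation is Lomax; its mean is β/(α−1) = 42.3/14.3 = 2.9580.

2.9580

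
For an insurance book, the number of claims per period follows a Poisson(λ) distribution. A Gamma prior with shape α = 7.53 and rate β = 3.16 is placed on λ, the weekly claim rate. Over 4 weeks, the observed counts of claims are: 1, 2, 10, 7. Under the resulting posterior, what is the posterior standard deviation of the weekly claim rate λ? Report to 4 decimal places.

With a Gamma(shape α, rate β) prior, the Poisson likelihood is conjugate: the posterior is Gamma(α + ΣXᵢ, β + n).
Sum of counts S = 20 over n = 4 weeks.
Posterior: Gamma(α+S, β+n) = Gamma(7.53+20, 3.16+4) = Gamma(27.53, 7.16).
SD = √α/β = √27.53/7.16 = 0.7328.

0.7328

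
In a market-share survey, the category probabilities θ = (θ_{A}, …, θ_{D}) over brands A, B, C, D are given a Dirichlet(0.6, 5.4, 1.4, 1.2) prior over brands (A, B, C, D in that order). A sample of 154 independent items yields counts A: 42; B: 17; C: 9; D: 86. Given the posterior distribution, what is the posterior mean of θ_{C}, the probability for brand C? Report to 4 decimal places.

0.0640

The Dirichlet prior is conjugate to the Multinomial likelihood: each posterior αⱼ = prior αⱼ + observed count nⱼ.
Posterior concentration: (42.6, 22.4, 10.4, 87.2), total = 162.6.
E[θ_{C}|data] = α_{C}/Σα = 10.4/162.6 = 0.0640.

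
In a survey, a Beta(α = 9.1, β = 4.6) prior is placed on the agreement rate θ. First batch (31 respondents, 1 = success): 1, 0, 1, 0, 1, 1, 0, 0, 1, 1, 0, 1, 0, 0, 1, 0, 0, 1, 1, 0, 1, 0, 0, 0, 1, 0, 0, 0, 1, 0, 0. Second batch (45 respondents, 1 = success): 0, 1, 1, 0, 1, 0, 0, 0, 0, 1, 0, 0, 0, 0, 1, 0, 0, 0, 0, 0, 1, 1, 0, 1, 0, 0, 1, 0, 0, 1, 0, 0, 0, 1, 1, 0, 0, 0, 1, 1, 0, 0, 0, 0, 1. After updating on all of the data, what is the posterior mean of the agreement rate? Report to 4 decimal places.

0.4136

The Beta prior is conjugate to a Binomial/Bernoulli likelihood; the update adds successes to α and failures to β.
After batch 1: Beta(9.1+13, 4.6+18) = Beta(22.1, 22.6).
After batch 2: Beta(22.1+15, 22.6+30) = Beta(37.1, 52.6).
Posterior mean = α/(α+β) = 37.1/89.7 = 0.4136.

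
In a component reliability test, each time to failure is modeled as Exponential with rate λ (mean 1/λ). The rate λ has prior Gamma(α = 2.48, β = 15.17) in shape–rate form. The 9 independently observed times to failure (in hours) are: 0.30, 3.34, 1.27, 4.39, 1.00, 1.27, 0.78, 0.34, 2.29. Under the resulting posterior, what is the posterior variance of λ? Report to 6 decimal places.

0.012629

With a Gamma(shape α, rate β) prior on the exponential rate λ, the posterior after n observations with total T = Σxᵢ is Gamma(α+n, β+T).
Sum of observations T = 14.98 hours; n = 9.
Posterior: Gamma(2.48+9, 15.17+14.98) = Gamma(11.48, 30.15).
Var = α/β² = 0.012629.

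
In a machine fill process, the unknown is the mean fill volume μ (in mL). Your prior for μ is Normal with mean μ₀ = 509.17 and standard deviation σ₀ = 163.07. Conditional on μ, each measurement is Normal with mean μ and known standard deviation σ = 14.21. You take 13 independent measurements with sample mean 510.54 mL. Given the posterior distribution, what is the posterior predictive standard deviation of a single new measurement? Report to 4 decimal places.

14.7461

For Normal data with known variance σ², a Normal(μ₀, σ₀²) prior on μ is conjugate. Posterior precision = 1/σ₀² + n/σ²; posterior mean is the precision-weighted average of μ₀ and x̄.
σ₀² = 163.07² = 26591.8249, σ² = 14.21² = 201.9241; σ² + n·σ₀² = 201.9241 + 13·26591.8249 = 345895.6478.
Posterior precision = 1/σ₀² + n/σ² = 1/26591.8249 + 13/201.9241 = (σ² + n·σ₀²)/(σ₀²σ²) = 345895.6478/(26591.8249·201.9241); posterior variance σₙ² = σ₀²σ²/(σ² + n·σ₀²) = 26591.8249·201.9241/345895.6478 = 15.523556.
Predictive variance for one new observation = σₙ² + σ² = 26591.8249·201.9241/345895.6478 + 201.9241 = σ²·(σ₀² + 345895.6478)/345895.6478 = 201.9241·372487.4727/345895.6478 = 217.447656; SD = √(201.9241·372487.4727/345895.6478) = 14.7461.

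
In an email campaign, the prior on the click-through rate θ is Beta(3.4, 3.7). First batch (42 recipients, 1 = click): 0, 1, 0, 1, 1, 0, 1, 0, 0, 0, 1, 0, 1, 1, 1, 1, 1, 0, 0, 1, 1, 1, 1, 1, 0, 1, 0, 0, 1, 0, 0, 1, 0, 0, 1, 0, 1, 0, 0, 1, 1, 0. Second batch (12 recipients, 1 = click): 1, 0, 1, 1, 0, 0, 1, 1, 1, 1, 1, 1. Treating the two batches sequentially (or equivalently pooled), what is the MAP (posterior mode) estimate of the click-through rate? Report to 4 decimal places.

0.5651

The Beta prior is conjugate to a Binomial/Bernoulli likelihood; the update adds successes to α and failures to β.
After batch 1: Beta(3.4+22, 3.7+20) = Beta(25.4, 23.7).
After batch 2: Beta(25.4+9, 23.7+3) = Beta(34.4, 26.7).
Mode of Beta(a,b) for a,b>1 is (a−1)/(a+b−2) = 33.4/59.1 = 0.5651.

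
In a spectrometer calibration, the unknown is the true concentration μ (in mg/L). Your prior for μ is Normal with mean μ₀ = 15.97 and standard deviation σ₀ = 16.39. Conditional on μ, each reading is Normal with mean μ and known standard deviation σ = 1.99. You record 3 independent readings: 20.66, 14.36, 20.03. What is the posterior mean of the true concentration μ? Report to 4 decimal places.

For Normal data with known variance σ², a Normal(μ₀, σ₀²) prior on μ is conjugate. Posterior precision = 1/σ₀² + n/σ²; posterior mean is the precision-weighted average of μ₀ and x̄.
Σxᵢ = 20.66 + 14.36 + 20.03 = 55.05, so n·x̄ = 55.05.
σ₀² = 16.39² = 268.6321, σ² = 1.99² = 3.9601; σ² + n·σ₀² = 3.9601 + 3·268.6321 = 809.8564.
Posterior mean = (μ₀/σ₀² + n·x̄/σ²)/(1/σ₀² + n/σ²) = (σ²·μ₀ + σ₀²·n·x̄)/(σ² + n·σ₀²) = (3.9601·15.97 + 268.6321·55.05)/809.8564 = 14851.439902/809.8564 = 18.3384.

18.3384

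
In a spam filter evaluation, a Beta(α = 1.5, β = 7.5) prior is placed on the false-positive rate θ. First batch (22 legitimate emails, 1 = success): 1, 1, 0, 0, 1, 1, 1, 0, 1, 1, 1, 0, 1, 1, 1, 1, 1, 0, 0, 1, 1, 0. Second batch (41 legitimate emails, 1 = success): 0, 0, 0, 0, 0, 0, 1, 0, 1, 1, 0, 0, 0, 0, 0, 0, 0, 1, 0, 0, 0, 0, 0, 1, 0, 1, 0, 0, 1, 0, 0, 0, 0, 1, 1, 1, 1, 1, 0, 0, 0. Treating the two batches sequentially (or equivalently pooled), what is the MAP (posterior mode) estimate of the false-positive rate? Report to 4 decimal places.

The Beta prior is conjugate to a Binomial/Bernoulli likelihood; the update adds successes to α and failures to β.
After batch 1: Beta(1.5+15, 7.5+7) = Beta(16.5, 14.5).
After batch 2: Beta(16.5+12, 14.5+29) = Beta(28.5, 43.5).
Mode of Beta(a,b) for a,b>1 is (a−1)/(a+b−2) = 27.5/70.0 = 0.3929.

0.3929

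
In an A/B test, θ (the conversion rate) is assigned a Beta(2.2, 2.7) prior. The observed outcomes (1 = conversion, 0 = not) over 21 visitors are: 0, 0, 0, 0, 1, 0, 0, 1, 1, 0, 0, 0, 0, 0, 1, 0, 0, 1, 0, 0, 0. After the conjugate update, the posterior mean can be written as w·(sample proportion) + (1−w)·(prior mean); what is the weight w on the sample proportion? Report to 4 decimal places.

0.8108

The Beta prior is conjugate to a Binomial/Bernoulli likelihood; the update adds successes to α and failures to β.
Posterior mean = (α₀+k)/(α₀+β₀+n) = [n/(α₀+β₀+n)]·(k/n) + [(α₀+β₀)/(α₀+β₀+n)]·α₀/(α₀+β₀), so only n and the prior enter the weight.
The weight on the data is w = n/(α₀+β₀+n) = 21/(2.2+2.7+21) = 21/25.9 = 0.8108.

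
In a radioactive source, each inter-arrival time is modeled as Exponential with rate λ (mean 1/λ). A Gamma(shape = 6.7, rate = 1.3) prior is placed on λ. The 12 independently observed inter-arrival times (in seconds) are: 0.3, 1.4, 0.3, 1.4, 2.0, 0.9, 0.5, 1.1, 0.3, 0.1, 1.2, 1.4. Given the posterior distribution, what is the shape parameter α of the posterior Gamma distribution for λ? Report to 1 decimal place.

With a Gamma(shape α, rate β) prior on the exponential rate λ, the posterior after n observations with total T = Σxᵢ is Gamma(α+n, β+T).
Sum of observations T = 10.9 seconds; n = 12.
Posterior: Gamma(6.7+12, 1.3+10.9) = Gamma(18.7, 12.2).
Posterior α = 18.7.

18.7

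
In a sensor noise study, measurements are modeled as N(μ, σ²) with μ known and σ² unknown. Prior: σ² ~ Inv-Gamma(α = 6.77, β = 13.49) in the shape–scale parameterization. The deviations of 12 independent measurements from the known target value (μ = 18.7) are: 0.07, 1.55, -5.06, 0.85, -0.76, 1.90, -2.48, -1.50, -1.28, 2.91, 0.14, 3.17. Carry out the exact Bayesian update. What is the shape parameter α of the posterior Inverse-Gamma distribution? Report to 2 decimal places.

12.77

With known mean μ and an Inverse-Gamma(α, β) prior on σ², the Normal likelihood is conjugate: posterior is Inv-Gamma(α + n/2, β + Σ(xᵢ−μ)²/2).
Σ(xᵢ−μ)² = (0.07)² + (1.55)² + (-5.06)² + (0.85)² + (-0.76)² + (1.90)² + (-2.48)² + (-1.50)² + (-1.28)² + (2.91)² + (0.14)² + (3.17)² = 61.4965.
Posterior: Inv-Gamma(6.77 + 12/2, 13.49 + 61.4965/2) = Inv-Gamma(12.77, 44.23825).
Posterior α = 12.77.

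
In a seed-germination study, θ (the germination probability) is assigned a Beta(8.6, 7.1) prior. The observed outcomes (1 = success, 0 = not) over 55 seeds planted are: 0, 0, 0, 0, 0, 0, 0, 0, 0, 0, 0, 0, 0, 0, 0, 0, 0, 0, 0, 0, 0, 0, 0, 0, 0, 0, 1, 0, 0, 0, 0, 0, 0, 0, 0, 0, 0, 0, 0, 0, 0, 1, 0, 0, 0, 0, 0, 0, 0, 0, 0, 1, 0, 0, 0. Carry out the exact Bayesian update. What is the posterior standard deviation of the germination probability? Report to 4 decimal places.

The Beta prior is conjugate to a Binomial/Bernoulli likelihood; the update adds successes to α and failures to β.
Posterior: Beta(α+k, β+n−k) = Beta(8.6+3, 7.1+52) = Beta(11.6, 59.1).
Var = αβ/((α+β)²(α+β+1)) = 11.6·59.1/(70.7²·71.7) = 0.00191288; SD = √0.00191288 = 0.0437.

0.0437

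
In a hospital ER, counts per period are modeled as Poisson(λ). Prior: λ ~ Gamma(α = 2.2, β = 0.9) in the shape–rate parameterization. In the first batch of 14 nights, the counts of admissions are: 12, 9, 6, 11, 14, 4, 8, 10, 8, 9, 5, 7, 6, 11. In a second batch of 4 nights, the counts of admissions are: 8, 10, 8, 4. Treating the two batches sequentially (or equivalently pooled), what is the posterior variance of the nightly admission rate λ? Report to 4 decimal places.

With a Gamma(shape α, rate β) prior, the Poisson likelihood is conjugate: the posterior is Gamma(α + ΣXᵢ, β + n).
Batch 1: sum of counts S = 120 over n = 14 nights.
After batch 1: Gamma(α+S, β+n) = Gamma(2.2+120, 0.9+14) = Gamma(122.2, 14.9).
Batch 2: sum of counts S = 30 over n = 4 nights.
After batch 2: Gamma(α+S, β+n) = Gamma(122.2+30, 14.9+4) = Gamma(152.2, 18.9).
Var = α/β² = 152.2/18.9² = 0.4261.

0.4261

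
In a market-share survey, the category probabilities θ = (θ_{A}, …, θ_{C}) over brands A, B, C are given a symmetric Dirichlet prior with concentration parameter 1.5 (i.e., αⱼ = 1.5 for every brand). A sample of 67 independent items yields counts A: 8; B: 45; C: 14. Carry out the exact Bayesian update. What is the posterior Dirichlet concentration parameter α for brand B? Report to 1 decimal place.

46.5

The Dirichlet prior is conjugate to the Multinomial likelihood: each posterior αⱼ = prior αⱼ + observed count nⱼ.
Posterior concentration: (9.5, 46.5, 15.5), total = 71.5.
α_{B} = 1.5 + 45 = 46.5.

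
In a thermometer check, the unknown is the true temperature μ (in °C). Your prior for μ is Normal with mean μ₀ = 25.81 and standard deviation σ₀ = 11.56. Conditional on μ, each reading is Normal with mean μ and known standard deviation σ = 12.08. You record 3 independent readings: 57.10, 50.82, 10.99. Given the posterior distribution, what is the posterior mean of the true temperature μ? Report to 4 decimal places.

For Normal data with known variance σ², a Normal(μ₀, σ₀²) prior on μ is conjugate. Posterior precision = 1/σ₀² + n/σ²; posterior mean is the precision-weighted average of μ₀ and x̄.
Σxᵢ = 57.10 + 50.82 + 10.99 = 118.91, so n·x̄ = 118.91.
σ₀² = 11.56² = 133.6336, σ² = 12.08² = 145.9264; σ² + n·σ₀² = 145.9264 + 3·133.6336 = 546.8272.
Posterior mean = (μ₀/σ₀² + n·x̄/σ²)/(1/σ₀² + n/σ²) = (σ²·μ₀ + σ₀²·n·x̄)/(σ² + n·σ₀²) = (145.9264·25.81 + 133.6336·118.91)/546.8272 = 19656.73176/546.8272 = 35.9469.

35.9469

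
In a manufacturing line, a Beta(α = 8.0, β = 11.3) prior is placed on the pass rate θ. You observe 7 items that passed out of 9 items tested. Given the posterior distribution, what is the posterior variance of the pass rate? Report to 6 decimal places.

The Beta prior is conjugate to a Binomial/Bernoulli likelihood; the update adds successes to α and failures to β.
Posterior: Beta(α+k, β+n−k) = Beta(8.0+7, 11.3+2) = Beta(15.0, 13.3).
Var = αβ/((α+β)²(α+β+1)) = 15.0·13.3/(28.3²·29.3) = 0.008502.

0.008502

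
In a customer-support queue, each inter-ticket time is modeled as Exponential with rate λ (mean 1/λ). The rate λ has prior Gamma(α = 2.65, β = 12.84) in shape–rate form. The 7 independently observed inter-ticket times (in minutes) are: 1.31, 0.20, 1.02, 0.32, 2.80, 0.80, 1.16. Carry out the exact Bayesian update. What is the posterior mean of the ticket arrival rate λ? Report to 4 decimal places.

0.4719

With a Gamma(shape α, rate β) prior on the exponential rate λ, the posterior after n observations with total T = Σxᵢ is Gamma(α+n, β+T).
Sum of observations T = 7.61 minutes; n = 7.
Posterior: Gamma(2.65+7, 12.84+7.61) = Gamma(9.65, 20.45).
Posterior mean of λ = α/β = 9.65/20.45 = 0.4719.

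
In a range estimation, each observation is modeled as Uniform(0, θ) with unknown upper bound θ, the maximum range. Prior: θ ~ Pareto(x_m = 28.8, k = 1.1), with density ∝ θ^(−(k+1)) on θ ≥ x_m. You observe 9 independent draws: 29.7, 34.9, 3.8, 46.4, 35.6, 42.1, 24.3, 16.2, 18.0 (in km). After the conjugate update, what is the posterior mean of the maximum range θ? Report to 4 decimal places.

A Pareto(scale x_m, shape k) prior on the upper bound θ of Uniform(0, θ) is conjugate: posterior is Pareto(max(x_m, max xᵢ), k + n).
Sample maximum = 46.4; prior scale x_m = 28.8 → posterior scale = max = 46.4.
Posterior shape = 1.1 + 9 = 10.1.
E[θ|data] = k·x_m/(k−1) = 10.1·46.4/9.1 = 51.4989.

51.4989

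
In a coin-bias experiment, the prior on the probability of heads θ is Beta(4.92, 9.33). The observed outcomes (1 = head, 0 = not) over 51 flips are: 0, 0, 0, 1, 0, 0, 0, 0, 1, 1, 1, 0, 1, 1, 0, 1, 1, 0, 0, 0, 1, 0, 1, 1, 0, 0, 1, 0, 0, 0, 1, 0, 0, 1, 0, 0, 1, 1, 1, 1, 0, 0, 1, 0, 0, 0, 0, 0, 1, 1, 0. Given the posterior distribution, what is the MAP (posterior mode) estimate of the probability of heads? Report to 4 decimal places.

0.3940

The Beta prior is conjugate to a Binomial/Bernoulli likelihood; the update adds successes to α and failures to β.
Posterior: Beta(α+k, β+n−k) = Beta(4.92+21, 9.33+30) = Beta(25.92, 39.33).
Mode of Beta(a,b) for a,b>1 is (a−1)/(a+b−2) = 24.92/63.25 = 0.3940.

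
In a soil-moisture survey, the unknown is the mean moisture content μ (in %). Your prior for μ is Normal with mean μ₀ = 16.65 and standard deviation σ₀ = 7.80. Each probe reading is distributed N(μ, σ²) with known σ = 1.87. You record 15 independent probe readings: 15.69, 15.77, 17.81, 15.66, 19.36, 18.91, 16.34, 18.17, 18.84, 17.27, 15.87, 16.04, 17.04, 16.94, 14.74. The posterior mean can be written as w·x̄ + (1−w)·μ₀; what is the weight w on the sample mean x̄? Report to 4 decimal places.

0.9962

For Normal data with known variance σ², a Normal(μ₀, σ₀²) prior on μ is conjugate. Posterior precision = 1/σ₀² + n/σ²; posterior mean is the precision-weighted average of μ₀ and x̄.
σ₀² = 7.80² = 60.84, σ² = 1.87² = 3.4969. Prior precision 1/σ₀² = 1/60.84; data precision n/σ² = 15/3.4969.
w = (n/σ²)/(1/σ₀² + n/σ²) = n·σ₀²/(σ² + n·σ₀²) = 15·60.84/(3.4969 + 15·60.84) = 912.6/916.0969 = 0.9962.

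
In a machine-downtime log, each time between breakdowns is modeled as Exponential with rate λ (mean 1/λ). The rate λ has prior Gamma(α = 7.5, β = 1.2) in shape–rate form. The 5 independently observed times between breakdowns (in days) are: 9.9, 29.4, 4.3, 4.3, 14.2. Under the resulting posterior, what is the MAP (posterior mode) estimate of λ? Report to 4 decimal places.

0.1817

With a Gamma(shape α, rate β) prior on the exponential rate λ, the posterior after n observations with total T = Σxᵢ is Gamma(α+n, β+T).
Sum of observations T = 62.1 days; n = 5.
Posterior: Gamma(7.5+5, 1.2+62.1) = Gamma(12.5, 63.3).
Mode = (α−1)/β = 0.1817.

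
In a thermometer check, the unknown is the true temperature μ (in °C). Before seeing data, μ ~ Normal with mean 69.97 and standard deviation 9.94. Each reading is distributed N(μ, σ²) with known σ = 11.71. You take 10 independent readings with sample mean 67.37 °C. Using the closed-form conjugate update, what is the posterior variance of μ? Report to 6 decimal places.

For Normal data with known variance σ², a Normal(μ₀, σ₀²) prior on μ is conjugate. Posterior precision = 1/σ₀² + n/σ²; posterior mean is the precision-weighted average of μ₀ and x̄.
σ₀² = 9.94² = 98.8036, σ² = 11.71² = 137.1241; σ² + n·σ₀² = 137.1241 + 10·98.8036 = 1125.1601.
Posterior precision = 1/σ₀² + n/σ² = 1/98.8036 + 10/137.1241 = (σ² + n·σ₀²)/(σ₀²σ²) = 1125.1601/(98.8036·137.1241); posterior variance σₙ² = σ₀²σ²/(σ² + n·σ₀²) = 98.8036·137.1241/1125.1601 = 12.041268.

12.041268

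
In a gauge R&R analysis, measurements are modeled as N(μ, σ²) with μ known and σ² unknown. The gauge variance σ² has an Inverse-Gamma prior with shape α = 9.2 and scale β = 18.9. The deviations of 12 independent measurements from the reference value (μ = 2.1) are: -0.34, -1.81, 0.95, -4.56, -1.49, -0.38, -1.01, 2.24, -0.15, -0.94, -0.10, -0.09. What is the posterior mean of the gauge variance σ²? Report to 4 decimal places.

2.5428

With known mean μ and an Inverse-Gamma(α, β) prior on σ², the Normal likelihood is conjugate: posterior is Inv-Gamma(α + n/2, β + Σ(xᵢ−μ)²/2).
Σ(xᵢ−μ)² = (-0.34)² + (-1.81)² + (0.95)² + (-4.56)² + (-1.49)² + (-0.38)² + (-1.01)² + (2.24)² + (-0.15)² + (-0.94)² + (-0.10)² + (-0.09)² = 34.4142.
Posterior: Inv-Gamma(9.2 + 12/2, 18.9 + 34.4142/2) = Inv-Gamma(15.20, 36.10710).
E[σ²|data] = β/(α−1) = 36.10710/14.20 = 2.5428.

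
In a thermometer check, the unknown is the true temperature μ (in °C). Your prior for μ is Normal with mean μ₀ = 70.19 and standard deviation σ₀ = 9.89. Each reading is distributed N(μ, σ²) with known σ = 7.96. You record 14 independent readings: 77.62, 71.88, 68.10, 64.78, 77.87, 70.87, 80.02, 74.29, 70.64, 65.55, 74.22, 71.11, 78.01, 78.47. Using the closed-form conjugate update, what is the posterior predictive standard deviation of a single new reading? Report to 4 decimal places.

8.2272

For Normal data with known variance σ², a Normal(μ₀, σ₀²) prior on μ is conjugate. Posterior precision = 1/σ₀² + n/σ²; posterior mean is the precision-weighted average of μ₀ and x̄.
σ₀² = 9.89² = 97.8121, σ² = 7.96² = 63.3616; σ² + n·σ₀² = 63.3616 + 14·97.8121 = 1432.731.
Posterior precision = 1/σ₀² + n/σ² = 1/97.8121 + 14/63.3616 = (σ² + n·σ₀²)/(σ₀²σ²) = 1432.731/(97.8121·63.3616); posterior variance σₙ² = σ₀²σ²/(σ² + n·σ₀²) = 97.8121·63.3616/1432.731 = 4.325677.
Predictive variance for one new observation = σₙ² + σ² = 97.8121·63.3616/1432.731 + 63.3616 = σ²·(σ₀² + 1432.731)/1432.731 = 63.3616·1530.5431/1432.731 = 67.687277; SD = √(63.3616·1530.5431/1432.731) = 8.2272.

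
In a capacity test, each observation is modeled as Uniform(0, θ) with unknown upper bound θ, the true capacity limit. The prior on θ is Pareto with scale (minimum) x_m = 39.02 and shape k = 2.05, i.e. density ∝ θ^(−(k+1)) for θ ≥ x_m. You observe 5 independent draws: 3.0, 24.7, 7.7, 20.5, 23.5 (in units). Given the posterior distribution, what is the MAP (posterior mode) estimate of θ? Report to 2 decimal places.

A Pareto(scale x_m, shape k) prior on the upper bound θ of Uniform(0, θ) is conjugate: posterior is Pareto(max(x_m, max xᵢ), k + n).
Sample maximum = 24.7; prior scale x_m = 39.02 → posterior scale = max = 39.02.
Posterior shape = 2.05 + 5 = 7.05.
The Pareto density is decreasing on [x_m, ∞), so the mode is x_m = 39.02.

39.02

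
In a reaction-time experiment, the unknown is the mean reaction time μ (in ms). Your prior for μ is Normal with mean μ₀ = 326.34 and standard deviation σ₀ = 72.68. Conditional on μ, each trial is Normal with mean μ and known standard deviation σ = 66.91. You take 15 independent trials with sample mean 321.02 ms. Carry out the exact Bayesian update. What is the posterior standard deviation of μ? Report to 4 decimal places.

For Normal data with known variance σ², a Normal(μ₀, σ₀²) prior on μ is conjugate. Posterior precision = 1/σ₀² + n/σ²; posterior mean is the precision-weighted average of μ₀ and x̄.
σ₀² = 72.68² = 5282.3824, σ² = 66.91² = 4476.9481; σ² + n·σ₀² = 4476.9481 + 15·5282.3824 = 83712.6841.
Posterior precision = 1/σ₀² + n/σ² = 1/5282.3824 + 15/4476.9481 = (σ² + n·σ₀²)/(σ₀²σ²) = 83712.6841/(5282.3824·4476.9481); posterior variance σₙ² = σ₀²σ²/(σ² + n·σ₀²) = 5282.3824·4476.9481/83712.6841 = 282.501417.
Posterior SD = √σₙ² = √(5282.3824·4476.9481/83712.6841) = 16.8078.

16.8078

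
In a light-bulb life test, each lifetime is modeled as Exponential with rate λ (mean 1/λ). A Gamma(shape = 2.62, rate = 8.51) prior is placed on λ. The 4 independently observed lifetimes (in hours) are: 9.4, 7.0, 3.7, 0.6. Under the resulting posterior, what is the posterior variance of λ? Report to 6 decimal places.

With a Gamma(shape α, rate β) prior on the exponential rate λ, the posterior after n observations with total T = Σxᵢ is Gamma(α+n, β+T).
Sum of observations T = 20.7 hours; n = 4.
Posterior: Gamma(2.62+4, 8.51+20.7) = Gamma(6.62, 29.21).
Var = α/β² = 0.007759.

0.007759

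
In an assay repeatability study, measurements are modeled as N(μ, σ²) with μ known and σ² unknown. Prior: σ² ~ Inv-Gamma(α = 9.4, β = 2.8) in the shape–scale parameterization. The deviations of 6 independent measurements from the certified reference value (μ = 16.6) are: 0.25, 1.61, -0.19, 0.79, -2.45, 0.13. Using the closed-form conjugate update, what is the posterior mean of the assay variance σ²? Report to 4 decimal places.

0.6550

With known mean μ and an Inverse-Gamma(α, β) prior on σ², the Normal likelihood is conjugate: posterior is Inv-Gamma(α + n/2, β + Σ(xᵢ−μ)²/2).
Σ(xᵢ−μ)² = (0.25)² + (1.61)² + (-0.19)² + (0.79)² + (-2.45)² + (0.13)² = 9.3342.
Posterior: Inv-Gamma(9.4 + 6/2, 2.8 + 9.3342/2) = Inv-Gamma(12.40, 7.46710).
E[σ²|data] = β/(α−1) = 7.46710/11.40 = 0.6550.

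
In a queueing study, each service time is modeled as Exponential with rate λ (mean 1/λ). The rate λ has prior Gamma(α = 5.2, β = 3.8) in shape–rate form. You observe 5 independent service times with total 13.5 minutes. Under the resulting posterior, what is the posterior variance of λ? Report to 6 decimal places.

With a Gamma(shape α, rate β) prior on the exponential rate λ, the posterior after n observations with total T = Σxᵢ is Gamma(α+n, β+T).
Posterior: Gamma(5.2+5, 3.8+13.5) = Gamma(10.2, 17.3).
Var = α/β² = 0.034081.

0.034081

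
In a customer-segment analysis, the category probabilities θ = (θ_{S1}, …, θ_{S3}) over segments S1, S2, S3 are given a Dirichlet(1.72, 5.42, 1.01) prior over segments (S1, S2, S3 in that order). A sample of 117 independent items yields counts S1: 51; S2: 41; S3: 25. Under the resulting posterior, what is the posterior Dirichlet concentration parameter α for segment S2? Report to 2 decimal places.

46.42

The Dirichlet prior is conjugate to the Multinomial likelihood: each posterior αⱼ = prior αⱼ + observed count nⱼ.
Posterior concentration: (52.72, 46.42, 26.01), total = 125.15.
α_{S2} = 5.42 + 41 = 46.42.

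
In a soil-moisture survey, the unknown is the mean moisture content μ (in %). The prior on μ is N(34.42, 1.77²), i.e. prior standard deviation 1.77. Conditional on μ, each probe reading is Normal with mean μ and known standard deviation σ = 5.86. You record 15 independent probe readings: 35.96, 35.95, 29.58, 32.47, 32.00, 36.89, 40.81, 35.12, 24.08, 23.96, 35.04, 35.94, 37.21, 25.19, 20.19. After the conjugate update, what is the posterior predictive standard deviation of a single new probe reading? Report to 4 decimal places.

5.9718

For Normal data with known variance σ², a Normal(μ₀, σ₀²) prior on μ is conjugate. Posterior precision = 1/σ₀² + n/σ²; posterior mean is the precision-weighted average of μ₀ and x̄.
σ₀² = 1.77² = 3.1329, σ² = 5.86² = 34.3396; σ² + n·σ₀² = 34.3396 + 15·3.1329 = 81.3331.
Posterior precision = 1/σ₀² + n/σ² = 1/3.1329 + 15/34.3396 = (σ² + n·σ₀²)/(σ₀²σ²) = 81.3331/(3.1329·34.3396); posterior variance σₙ² = σ₀²σ²/(σ² + n·σ₀²) = 3.1329·34.3396/81.3331 = 1.322740.
Predictive variance for one new observation = σₙ² + σ² = 3.1329·34.3396/81.3331 + 34.3396 = σ²·(σ₀² + 81.3331)/81.3331 = 34.3396·84.466/81.3331 = 35.662340; SD = √(34.3396·84.466/81.3331) = 5.9718.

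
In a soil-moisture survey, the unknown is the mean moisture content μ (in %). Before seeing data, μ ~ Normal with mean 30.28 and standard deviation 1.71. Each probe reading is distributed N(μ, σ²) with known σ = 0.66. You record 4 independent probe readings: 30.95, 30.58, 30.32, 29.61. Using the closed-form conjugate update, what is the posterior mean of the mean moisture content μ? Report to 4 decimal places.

30.3619

For Normal data with known variance σ², a Normal(μ₀, σ₀²) prior on μ is conjugate. Posterior precision = 1/σ₀² + n/σ²; posterior mean is the precision-weighted average of μ₀ and x̄.
Σxᵢ = 30.95 + 30.58 + 30.32 + 29.61 = 121.46, so n·x̄ = 121.46.
σ₀² = 1.71² = 2.9241, σ² = 0.66² = 0.4356; σ² + n·σ₀² = 0.4356 + 4·2.9241 = 12.132.
Posterior mean = (μ₀/σ₀² + n·x̄/σ²)/(1/σ₀² + n/σ²) = (σ²·μ₀ + σ₀²·n·x̄)/(σ² + n·σ₀²) = (0.4356·30.28 + 2.9241·121.46)/12.132 = 368.351154/12.132 = 30.3619.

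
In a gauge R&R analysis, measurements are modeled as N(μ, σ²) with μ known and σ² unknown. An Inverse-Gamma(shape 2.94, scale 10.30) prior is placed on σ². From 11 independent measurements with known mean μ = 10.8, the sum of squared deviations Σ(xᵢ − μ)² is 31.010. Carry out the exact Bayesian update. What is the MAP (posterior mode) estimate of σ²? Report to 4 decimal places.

2.7336

With known mean μ and an Inverse-Gamma(α, β) prior on σ², the Normal likelihood is conjugate: posterior is Inv-Gamma(α + n/2, β + Σ(xᵢ−μ)²/2).
Posterior: Inv-Gamma(2.94 + 11/2, 10.30 + 31.010/2) = Inv-Gamma(8.44, 25.8050).
Mode = β/(α+1) = 25.8050/9.44 = 2.7336.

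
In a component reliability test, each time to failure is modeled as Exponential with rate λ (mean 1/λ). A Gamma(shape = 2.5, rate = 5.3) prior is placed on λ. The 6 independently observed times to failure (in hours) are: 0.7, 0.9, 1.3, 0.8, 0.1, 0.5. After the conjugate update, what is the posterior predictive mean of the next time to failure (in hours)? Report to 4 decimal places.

1.2800

With a Gamma(shape α, rate β) prior on the exponential rate λ, the posterior after n observations with total T = Σxᵢ is Gamma(α+n, β+T).
Sum of observations T = 4.3 hours; n = 6.
Posterior: Gamma(2.5+6, 5.3+4.3) = Gamma(8.5, 9.6).
The predictive distribution for the next observation is Lomax; its mean is β/(α−1) = 9.6/7.5 = 1.2800.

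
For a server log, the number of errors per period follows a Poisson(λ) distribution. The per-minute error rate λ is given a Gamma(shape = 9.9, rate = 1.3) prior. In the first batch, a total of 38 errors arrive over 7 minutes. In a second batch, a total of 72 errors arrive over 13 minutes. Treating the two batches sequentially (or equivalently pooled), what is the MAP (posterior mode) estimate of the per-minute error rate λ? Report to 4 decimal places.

5.5822

With a Gamma(shape α, rate β) prior, the Poisson likelihood is conjugate: the posterior is Gamma(α + ΣXᵢ, β + n).
After batch 1: Gamma(α+S, β+n) = Gamma(9.9+38, 1.3+7) = Gamma(47.9, 8.3).
After batch 2: Gamma(α+S, β+n) = Gamma(47.9+72, 8.3+13) = Gamma(119.9, 21.3).
Mode of Gamma(α,β) for α≥1 is (α−1)/β = 118.9/21.3 = 5.5822.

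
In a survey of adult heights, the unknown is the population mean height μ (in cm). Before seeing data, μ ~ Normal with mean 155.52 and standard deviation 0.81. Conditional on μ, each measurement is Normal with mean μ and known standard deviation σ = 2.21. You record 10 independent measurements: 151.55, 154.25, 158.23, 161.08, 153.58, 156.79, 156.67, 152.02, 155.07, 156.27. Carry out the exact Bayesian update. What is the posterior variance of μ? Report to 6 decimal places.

For Normal data with known variance σ², a Normal(μ₀, σ₀²) prior on μ is conjugate. Posterior precision = 1/σ₀² + n/σ²; posterior mean is the precision-weighted average of μ₀ and x̄.
σ₀² = 0.81² = 0.6561, σ² = 2.21² = 4.8841; σ² + n·σ₀² = 4.8841 + 10·0.6561 = 11.4451.
Posterior precision = 1/σ₀² + n/σ² = 1/0.6561 + 10/4.8841 = (σ² + n·σ₀²)/(σ₀²σ²) = 11.4451/(0.6561·4.8841); posterior variance σₙ² = σ₀²σ²/(σ² + n·σ₀²) = 0.6561·4.8841/11.4451 = 0.279985.

0.279985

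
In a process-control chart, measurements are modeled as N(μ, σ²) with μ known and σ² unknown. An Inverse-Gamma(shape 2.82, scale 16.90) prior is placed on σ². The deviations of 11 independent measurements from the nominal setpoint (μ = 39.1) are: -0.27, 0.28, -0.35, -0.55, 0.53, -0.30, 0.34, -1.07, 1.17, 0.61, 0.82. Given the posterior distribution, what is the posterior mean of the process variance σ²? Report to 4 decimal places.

2.6244

With known mean μ and an Inverse-Gamma(α, β) prior on σ², the Normal likelihood is conjugate: posterior is Inv-Gamma(α + n/2, β + Σ(xᵢ−μ)²/2).
Σ(xᵢ−μ)² = (-0.27)² + (0.28)² + (-0.35)² + (-0.55)² + (0.53)² + (-0.30)² + (0.34)² + (-1.07)² + (1.17)² + (0.61)² + (0.82)² = 4.6211.
Posterior: Inv-Gamma(2.82 + 11/2, 16.90 + 4.6211/2) = Inv-Gamma(8.32, 19.21055).
E[σ²|data] = β/(α−1) = 19.21055/7.32 = 2.6244.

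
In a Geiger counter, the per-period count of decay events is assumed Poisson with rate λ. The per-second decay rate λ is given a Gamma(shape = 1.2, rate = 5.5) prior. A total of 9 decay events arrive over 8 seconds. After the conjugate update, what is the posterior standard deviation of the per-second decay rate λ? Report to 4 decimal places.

With a Gamma(shape α, rate β) prior, the Poisson likelihood is conjugate: the posterior is Gamma(α + ΣXᵢ, β + n).
Posterior: Gamma(α+S, β+n) = Gamma(1.2+9, 5.5+8) = Gamma(10.2, 13.5).
SD = √α/β = √10.2/13.5 = 0.2366.

0.2366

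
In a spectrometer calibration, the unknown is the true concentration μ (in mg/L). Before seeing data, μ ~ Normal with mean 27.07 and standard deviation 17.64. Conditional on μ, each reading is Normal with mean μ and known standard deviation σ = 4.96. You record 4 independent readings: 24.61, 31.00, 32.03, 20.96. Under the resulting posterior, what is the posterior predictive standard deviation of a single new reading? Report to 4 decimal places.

5.5347

For Normal data with known variance σ², a Normal(μ₀, σ₀²) prior on μ is conjugate. Posterior precision = 1/σ₀² + n/σ²; posterior mean is the precision-weighted average of μ₀ and x̄.
σ₀² = 17.64² = 311.1696, σ² = 4.96² = 24.6016; σ² + n·σ₀² = 24.6016 + 4·311.1696 = 1269.28.
Posterior precision = 1/σ₀² + n/σ² = 1/311.1696 + 4/24.6016 = (σ² + n·σ₀²)/(σ₀²σ²) = 1269.28/(311.1696·24.6016); posterior variance σₙ² = σ₀²σ²/(σ² + n·σ₀²) = 311.1696·24.6016/1269.28 = 6.031191.
Predictive variance for one new observation = σₙ² + σ² = 311.1696·24.6016/1269.28 + 24.6016 = σ²·(σ₀² + 1269.28)/1269.28 = 24.6016·1580.4496/1269.28 = 30.632791; SD = √(24.6016·1580.4496/1269.28) = 5.5347.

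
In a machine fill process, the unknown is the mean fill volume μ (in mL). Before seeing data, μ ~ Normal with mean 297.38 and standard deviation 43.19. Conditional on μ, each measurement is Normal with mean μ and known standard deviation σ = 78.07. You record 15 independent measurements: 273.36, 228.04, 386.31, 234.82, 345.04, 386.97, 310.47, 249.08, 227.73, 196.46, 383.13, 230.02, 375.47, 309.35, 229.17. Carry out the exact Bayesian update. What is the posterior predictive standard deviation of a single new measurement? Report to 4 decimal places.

For Normal data with known variance σ², a Normal(μ₀, σ₀²) prior on μ is conjugate. Posterior precision = 1/σ₀² + n/σ²; posterior mean is the precision-weighted average of μ₀ and x̄.
σ₀² = 43.19² = 1865.3761, σ² = 78.07² = 6094.9249; σ² + n·σ₀² = 6094.9249 + 15·1865.3761 = 34075.5664.
Posterior precision = 1/σ₀² + n/σ² = 1/1865.3761 + 15/6094.9249 = (σ² + n·σ₀²)/(σ₀²σ²) = 34075.5664/(1865.3761·6094.9249); posterior variance σₙ² = σ₀²σ²/(σ² + n·σ₀²) = 1865.3761·6094.9249/34075.5664 = 333.650426.
Predictive variance for one new observation = σₙ² + σ² = 1865.3761·6094.9249/34075.5664 + 6094.9249 = σ²·(σ₀² + 34075.5664)/34075.5664 = 6094.9249·35940.9425/34075.5664 = 6428.575326; SD = √(6094.9249·35940.9425/34075.5664) = 80.1784.

80.1784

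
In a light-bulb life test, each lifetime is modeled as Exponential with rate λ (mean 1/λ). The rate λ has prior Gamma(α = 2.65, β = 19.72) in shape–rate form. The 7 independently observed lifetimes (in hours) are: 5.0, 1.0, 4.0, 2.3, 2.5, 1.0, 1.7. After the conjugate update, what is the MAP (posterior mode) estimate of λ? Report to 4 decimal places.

With a Gamma(shape α, rate β) prior on the exponential rate λ, the posterior after n observations with total T = Σxᵢ is Gamma(α+n, β+T).
Sum of observations T = 17.5 hours; n = 7.
Posterior: Gamma(2.65+7, 19.72+17.5) = Gamma(9.65, 37.22).
Mode = (α−1)/β = 0.2324.

0.2324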